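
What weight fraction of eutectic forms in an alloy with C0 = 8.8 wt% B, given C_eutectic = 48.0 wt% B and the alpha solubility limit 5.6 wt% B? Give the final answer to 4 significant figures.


f_primary = (C_e - C0) / (C_e - C_alpha_max)
f_primary = (48.0 - 8.8) / (48.0 - 5.6)
f_primary = 0.924528
f_eutectic = 1 - 0.924528 = 0.07547


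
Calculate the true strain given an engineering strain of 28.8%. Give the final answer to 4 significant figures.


epsilon_true = ln(1 + epsilon_eng)
epsilon_true = ln(1 + 0.288)
epsilon_true = 0.2531


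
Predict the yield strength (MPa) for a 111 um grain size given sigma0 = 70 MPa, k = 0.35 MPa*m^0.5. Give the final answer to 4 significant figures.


sigma_y = sigma0 + k / sqrt(d)
d = 111 um = 1.11e-04 m
sigma_y = 70 + 0.35 / sqrt(1.11e-04)
sigma_y = 103.2 MPa


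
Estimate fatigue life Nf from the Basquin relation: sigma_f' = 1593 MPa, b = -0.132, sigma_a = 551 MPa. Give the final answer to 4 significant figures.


sigma_a = sigma_f' * (2*Nf)^b
2*Nf = (sigma_a / sigma_f')^(1/b)
2*Nf = (551 / 1593)^(1/-0.132)
2*Nf = 3111.07
Nf = 1556 cycles


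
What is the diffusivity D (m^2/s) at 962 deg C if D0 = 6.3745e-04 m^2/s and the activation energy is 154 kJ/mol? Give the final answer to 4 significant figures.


D = D0 * exp(-Qd / (R*T))
T = 1235.15 K
D = 6.3745e-04 * exp(-154e3 / (8.314 * 1235.15))
D = 1.957e-10 m^2/s


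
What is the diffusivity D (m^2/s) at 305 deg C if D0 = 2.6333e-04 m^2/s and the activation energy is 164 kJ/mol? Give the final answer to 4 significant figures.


D = D0 * exp(-Qd / (R*T))
T = 578.15 K
D = 2.6333e-04 * exp(-164e3 / (8.314 * 578.15))
D = 4.008e-19 m^2/s


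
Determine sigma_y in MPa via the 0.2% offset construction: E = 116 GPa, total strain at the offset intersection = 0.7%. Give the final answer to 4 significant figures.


Offset strain = 0.002
Elastic strain at yield = total_strain - offset = 7e-03 - 0.002 = 5e-03
sigma_y = E * elastic_strain = 116000 * 5e-03
sigma_y = 580 MPa


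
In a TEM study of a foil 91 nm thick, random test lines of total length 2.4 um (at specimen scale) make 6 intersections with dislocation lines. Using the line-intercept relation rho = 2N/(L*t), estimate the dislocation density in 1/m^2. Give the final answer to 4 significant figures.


rho = 2N / (L * t)
L = 2.4 um = 2.4e-06 m, t = 91 nm = 9.1e-08 m
rho = 2 * 6 / (2.4e-06 * 9.1e-08)
rho = 5.495e+13 1/m^2


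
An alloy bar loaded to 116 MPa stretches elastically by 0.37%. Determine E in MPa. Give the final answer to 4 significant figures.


E = sigma / epsilon
epsilon = 0.37% = 3.7e-03
E = 116 / 3.7e-03
E = 31350 MPa


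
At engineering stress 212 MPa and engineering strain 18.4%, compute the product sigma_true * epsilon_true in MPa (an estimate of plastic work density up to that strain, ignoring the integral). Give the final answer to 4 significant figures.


sigma_true = sigma_eng * (1 + epsilon_eng)
sigma_true = 212 * (1 + 0.184) = 251.008 MPa
epsilon_true = ln(1 + epsilon_eng)
epsilon_true = ln(1 + 0.184) = 0.168899
sigma_true * epsilon_true = 251.008 * 0.168899 = 42.39 MPa


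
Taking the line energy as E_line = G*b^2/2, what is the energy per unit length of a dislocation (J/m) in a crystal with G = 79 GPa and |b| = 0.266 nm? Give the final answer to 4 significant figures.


E = G*b^2/2
b = 0.266 nm = 2.66e-10 m
G = 79 GPa = 7.9e+10 Pa
E = 0.5 * 7.9e+10 * (2.66e-10)^2
E = 2.795e-09 J/m


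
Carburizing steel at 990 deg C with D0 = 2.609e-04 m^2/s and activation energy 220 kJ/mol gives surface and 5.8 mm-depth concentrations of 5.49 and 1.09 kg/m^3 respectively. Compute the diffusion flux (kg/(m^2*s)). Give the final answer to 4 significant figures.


Step 1: D = D0 * exp(-Qd/(R*T))
T = 990 + 273.15 = 1263.15 K
D = 2.609e-04 * exp(-220e3 / (8.314 * 1263.15)) = 2.08236e-13 m^2/s
Step 2: J = D * (C1 - C2) / dx
J = 2.08236e-13 * (5.49 - 1.09) / 5.8e-03
J = 1.58e-10 kg/(m^2*s)


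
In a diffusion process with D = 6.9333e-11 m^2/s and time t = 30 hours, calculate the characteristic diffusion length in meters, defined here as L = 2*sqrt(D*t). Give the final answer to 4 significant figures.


t = 30 hr = 108000 s
Diffusion length = 2*sqrt(D*t)
= 2*sqrt(6.9333e-11 * 108000)
= 5.473e-03 m


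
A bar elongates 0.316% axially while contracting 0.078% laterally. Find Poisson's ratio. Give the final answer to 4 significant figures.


nu = -epsilon_lat / epsilon_axial
Lateral strain is contraction (negative), so using magnitudes:
nu = 0.078 / 0.316
nu = 0.2468


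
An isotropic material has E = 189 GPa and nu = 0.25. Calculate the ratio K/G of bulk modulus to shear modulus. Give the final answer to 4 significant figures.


G = E / (2*(1+nu))
G = 189 / (2*(1+0.25)) = 75.6 GPa
K = E / (3*(1-2*nu))
K = 189 / (3*(1-2*0.25)) = 126 GPa
K/G = 126 / 75.6 = 1.667


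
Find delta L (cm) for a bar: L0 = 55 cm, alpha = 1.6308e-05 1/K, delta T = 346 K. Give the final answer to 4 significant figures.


dL = L0 * alpha * dT
dL = 55 * 1.6308e-05 * 346
dL = 0.3103 cm


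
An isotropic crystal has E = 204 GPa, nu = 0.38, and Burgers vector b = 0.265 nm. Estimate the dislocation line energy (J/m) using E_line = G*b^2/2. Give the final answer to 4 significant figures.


Step 1: G = E / (2*(1+nu))
G = 204 / (2*(1+0.38)) = 73.913 GPa = 7.3913e+10 Pa
Step 2: E_line = G*b^2/2
b = 0.265 nm = 2.65e-10 m
E_line = 0.5 * 7.3913e+10 * (2.65e-10)^2 = 2.595e-09 J/m


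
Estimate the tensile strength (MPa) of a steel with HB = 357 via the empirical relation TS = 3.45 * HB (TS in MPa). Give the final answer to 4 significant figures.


TS (MPa) = 3.45 * HB
TS = 3.45 * 357
TS = 1232 MPa


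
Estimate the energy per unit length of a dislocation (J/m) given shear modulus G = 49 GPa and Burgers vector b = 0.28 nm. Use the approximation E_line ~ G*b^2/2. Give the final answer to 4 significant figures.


E = G*b^2/2
b = 0.28 nm = 2.8e-10 m
G = 49 GPa = 4.9e+10 Pa
E = 0.5 * 4.9e+10 * (2.8e-10)^2
E = 1.921e-09 J/m


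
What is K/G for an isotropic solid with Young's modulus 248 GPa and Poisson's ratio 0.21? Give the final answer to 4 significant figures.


G = E / (2*(1+nu))
G = 248 / (2*(1+0.21)) = 102.479 GPa
K = E / (3*(1-2*nu))
K = 248 / (3*(1-2*0.21)) = 142.529 GPa
K/G = 142.529 / 102.479 = 1.391


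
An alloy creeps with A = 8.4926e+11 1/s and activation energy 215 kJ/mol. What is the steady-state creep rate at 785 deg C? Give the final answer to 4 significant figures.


rate = A * exp(-Q / (R*T))
T = 785 + 273.15 = 1058.15 K
rate = 8.4926e+11 * exp(-215e3 / (8.314 * 1058.15))
rate = 20.67 1/s


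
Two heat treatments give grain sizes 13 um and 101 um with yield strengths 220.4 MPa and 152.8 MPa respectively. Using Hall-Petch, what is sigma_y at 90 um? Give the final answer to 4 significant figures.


sigma_y = sigma0 + k / sqrt(d)
1/sqrt(d1) = 1/sqrt(1.3e-05) = 277.35;  1/sqrt(d2) = 99.5037
k = (sigma1 - sigma2) / (1/sqrt(d1) - 1/sqrt(d2)) = (220.4 - 152.8) / (277.35 - 99.5037) = 0.380103 MPa*m^0.5
sigma0 = sigma1 - k/sqrt(d1) = 220.4 - 0.380103*277.35 = 114.978 MPa
sigma_y(d3) = 114.978 + 0.380103 / sqrt(9e-05) = 155 MPa


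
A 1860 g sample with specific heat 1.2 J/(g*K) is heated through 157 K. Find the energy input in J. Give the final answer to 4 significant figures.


Q = m * cp * dT
Q = 1860 * 1.2 * 157
Q = 350400 J


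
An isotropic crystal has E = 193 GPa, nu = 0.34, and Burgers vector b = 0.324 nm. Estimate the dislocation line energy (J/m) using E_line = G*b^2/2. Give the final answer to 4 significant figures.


Step 1: G = E / (2*(1+nu))
G = 193 / (2*(1+0.34)) = 72.0149 GPa = 7.20149e+10 Pa
Step 2: E_line = G*b^2/2
b = 0.324 nm = 3.24e-10 m
E_line = 0.5 * 7.20149e+10 * (3.24e-10)^2 = 3.78e-09 J/m


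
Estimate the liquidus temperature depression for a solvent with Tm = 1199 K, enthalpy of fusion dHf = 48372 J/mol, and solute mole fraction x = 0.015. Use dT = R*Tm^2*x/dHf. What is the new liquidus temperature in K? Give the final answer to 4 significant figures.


dT = R*Tm^2*x / dHf
dT = 8.314 * 1199^2 * 0.015 / 48372
dT = 3.70634 K
T_new = 1199 - 3.70634 = 1195 K


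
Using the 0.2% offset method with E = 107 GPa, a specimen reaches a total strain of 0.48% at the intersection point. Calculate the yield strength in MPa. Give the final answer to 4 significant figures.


Offset strain = 0.002
Elastic strain at yield = total_strain - offset = 4.8e-03 - 0.002 = 2.8e-03
sigma_y = E * elastic_strain = 107000 * 2.8e-03
sigma_y = 299.6 MPa


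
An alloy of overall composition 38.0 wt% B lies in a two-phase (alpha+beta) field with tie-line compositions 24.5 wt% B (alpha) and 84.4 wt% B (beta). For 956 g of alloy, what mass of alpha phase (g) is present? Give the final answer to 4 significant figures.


f_alpha = (C_beta - C0) / (C_beta - C_alpha)
f_alpha = (84.4 - 38.0) / (84.4 - 24.5) = 0.774624
m_alpha = f_alpha * m_total = 0.774624 * 956 = 740.5 g


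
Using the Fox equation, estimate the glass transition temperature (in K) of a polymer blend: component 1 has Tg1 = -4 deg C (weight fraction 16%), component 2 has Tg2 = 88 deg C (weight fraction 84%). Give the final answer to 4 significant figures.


1/Tg = w1/Tg1 + w2/Tg2 (in Kelvin)
Tg1 = 269.15 K, Tg2 = 361.15 K
1/Tg = 0.16/269.15 + 0.84/361.15
Tg = 342.4 K


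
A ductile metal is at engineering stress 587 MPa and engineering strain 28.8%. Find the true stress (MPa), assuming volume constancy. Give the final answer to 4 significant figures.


sigma_true = sigma_eng * (1 + epsilon_eng)
sigma_true = 587 * (1 + 0.288)
sigma_true = 756.1 MPa


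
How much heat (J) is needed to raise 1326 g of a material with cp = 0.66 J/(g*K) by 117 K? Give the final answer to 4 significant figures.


Q = m * cp * dT
Q = 1326 * 0.66 * 117
Q = 102400 J


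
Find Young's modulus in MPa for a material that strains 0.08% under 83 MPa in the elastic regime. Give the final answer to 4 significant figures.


E = sigma / epsilon
epsilon = 0.08% = 8e-04
E = 83 / 8e-04
E = 103800 MPa


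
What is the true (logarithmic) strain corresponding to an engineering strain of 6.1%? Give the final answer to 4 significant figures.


epsilon_true = ln(1 + epsilon_eng)
epsilon_true = ln(1 + 0.061)
epsilon_true = 0.05921


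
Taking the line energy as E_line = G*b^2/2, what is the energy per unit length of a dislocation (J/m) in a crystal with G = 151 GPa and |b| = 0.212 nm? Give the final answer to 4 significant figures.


E = G*b^2/2
b = 0.212 nm = 2.12e-10 m
G = 151 GPa = 1.51e+11 Pa
E = 0.5 * 1.51e+11 * (2.12e-10)^2
E = 3.393e-09 J/m


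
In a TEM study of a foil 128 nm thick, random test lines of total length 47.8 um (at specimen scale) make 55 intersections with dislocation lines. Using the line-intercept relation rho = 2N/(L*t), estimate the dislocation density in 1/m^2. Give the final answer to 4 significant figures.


rho = 2N / (L * t)
L = 47.8 um = 4.78e-05 m, t = 128 nm = 1.28e-07 m
rho = 2 * 55 / (4.78e-05 * 1.28e-07)
rho = 1.798e+13 1/m^2


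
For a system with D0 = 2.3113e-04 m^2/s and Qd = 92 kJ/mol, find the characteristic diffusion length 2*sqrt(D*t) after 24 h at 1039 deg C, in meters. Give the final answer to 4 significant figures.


Step 1: D = D0 * exp(-Qd/(R*T))
T = 1312.15 K
D = 2.3113e-04 * exp(-92e3 / (8.314 * 1312.15)) = 5.02745e-08 m^2/s
Step 2: L = 2*sqrt(D*t)
t = 24 h = 86400 s
L = 2*sqrt(5.02745e-08 * 86400) = 0.1318 m


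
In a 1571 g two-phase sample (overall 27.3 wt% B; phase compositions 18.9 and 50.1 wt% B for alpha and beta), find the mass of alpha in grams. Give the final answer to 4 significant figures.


f_alpha = (C_beta - C0) / (C_beta - C_alpha)
f_alpha = (50.1 - 27.3) / (50.1 - 18.9) = 0.730769
m_alpha = f_alpha * m_total = 0.730769 * 1571 = 1148 g


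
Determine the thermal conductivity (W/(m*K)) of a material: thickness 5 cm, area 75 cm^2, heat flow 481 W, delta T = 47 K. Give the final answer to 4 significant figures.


k = Q*L / (A*dT)
L = 0.05 m, A = 7.5e-03 m^2
k = 481 * 0.05 / (7.5e-03 * 47)
k = 68.23 W/(m*K)


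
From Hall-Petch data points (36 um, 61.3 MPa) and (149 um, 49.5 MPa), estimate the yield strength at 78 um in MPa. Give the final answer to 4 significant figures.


sigma_y = sigma0 + k / sqrt(d)
1/sqrt(d1) = 1/sqrt(3.6e-05) = 166.667;  1/sqrt(d2) = 81.9232
k = (sigma1 - sigma2) / (1/sqrt(d1) - 1/sqrt(d2)) = (61.3 - 49.5) / (166.667 - 81.9232) = 0.139244 MPa*m^0.5
sigma0 = sigma1 - k/sqrt(d1) = 61.3 - 0.139244*166.667 = 38.0927 MPa
sigma_y(d3) = 38.0927 + 0.139244 / sqrt(7.8e-05) = 53.86 MPa


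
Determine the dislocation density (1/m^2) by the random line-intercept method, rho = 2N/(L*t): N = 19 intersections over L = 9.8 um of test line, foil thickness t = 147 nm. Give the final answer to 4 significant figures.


rho = 2N / (L * t)
L = 9.8 um = 9.8e-06 m, t = 147 nm = 1.47e-07 m
rho = 2 * 19 / (9.8e-06 * 1.47e-07)
rho = 2.638e+13 1/m^2


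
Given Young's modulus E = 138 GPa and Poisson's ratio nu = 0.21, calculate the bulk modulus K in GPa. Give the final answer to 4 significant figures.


K = E / (3*(1-2*nu))
K = 138 / (3*(1-2*0.21))
K = 79.31 GPa


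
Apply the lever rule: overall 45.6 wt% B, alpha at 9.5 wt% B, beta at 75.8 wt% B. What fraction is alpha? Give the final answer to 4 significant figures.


f_alpha = (C_beta - C0) / (C_beta - C_alpha)
f_alpha = (75.8 - 45.6) / (75.8 - 9.5)
f_alpha = 0.4555


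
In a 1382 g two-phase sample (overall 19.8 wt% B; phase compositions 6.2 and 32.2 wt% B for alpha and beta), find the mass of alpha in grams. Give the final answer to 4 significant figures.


f_alpha = (C_beta - C0) / (C_beta - C_alpha)
f_alpha = (32.2 - 19.8) / (32.2 - 6.2) = 0.476923
m_alpha = f_alpha * m_total = 0.476923 * 1382 = 659.1 g


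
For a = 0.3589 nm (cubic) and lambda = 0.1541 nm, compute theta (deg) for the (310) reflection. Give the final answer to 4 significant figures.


d = a / sqrt(h^2+k^2+l^2)
d = 0.3589 / sqrt(10) = 0.113494 nm
lambda = 2*d*sin(theta)  =>  sin(theta) = lambda / (2*d)
sin(theta) = 0.1541 / (2 * 0.113494) = 0.67889
theta = 42.76 deg


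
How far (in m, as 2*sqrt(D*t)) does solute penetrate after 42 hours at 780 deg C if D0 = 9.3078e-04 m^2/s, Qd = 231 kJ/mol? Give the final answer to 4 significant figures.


Step 1: D = D0 * exp(-Qd/(R*T))
T = 1053.15 K
D = 9.3078e-04 * exp(-231e3 / (8.314 * 1053.15)) = 3.24477e-15 m^2/s
Step 2: L = 2*sqrt(D*t)
t = 42 h = 151200 s
L = 2*sqrt(3.24477e-15 * 151200) = 4.43e-05 m


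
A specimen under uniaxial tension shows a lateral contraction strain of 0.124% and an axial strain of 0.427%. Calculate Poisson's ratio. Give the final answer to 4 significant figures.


nu = -epsilon_lat / epsilon_axial
Lateral strain is contraction (negative), so using magnitudes:
nu = 0.124 / 0.427
nu = 0.2904


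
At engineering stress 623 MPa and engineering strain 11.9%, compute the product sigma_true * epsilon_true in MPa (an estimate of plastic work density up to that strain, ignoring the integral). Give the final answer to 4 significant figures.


sigma_true = sigma_eng * (1 + epsilon_eng)
sigma_true = 623 * (1 + 0.119) = 697.137 MPa
epsilon_true = ln(1 + epsilon_eng)
epsilon_true = ln(1 + 0.119) = 0.112435
sigma_true * epsilon_true = 697.137 * 0.112435 = 78.38 MPa


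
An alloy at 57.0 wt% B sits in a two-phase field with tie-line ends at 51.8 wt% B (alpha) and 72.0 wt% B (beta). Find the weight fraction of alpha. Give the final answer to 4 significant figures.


f_alpha = (C_beta - C0) / (C_beta - C_alpha)
f_alpha = (72.0 - 57.0) / (72.0 - 51.8)
f_alpha = 0.7426


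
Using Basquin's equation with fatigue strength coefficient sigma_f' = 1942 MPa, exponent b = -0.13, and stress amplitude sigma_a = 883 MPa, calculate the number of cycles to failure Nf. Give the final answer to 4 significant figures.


sigma_a = sigma_f' * (2*Nf)^b
2*Nf = (sigma_a / sigma_f')^(1/b)
2*Nf = (883 / 1942)^(1/-0.13)
2*Nf = 429.525
Nf = 214.8 cycles


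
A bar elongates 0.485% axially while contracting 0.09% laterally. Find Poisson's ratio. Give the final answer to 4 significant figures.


nu = -epsilon_lat / epsilon_axial
Lateral strain is contraction (negative), so using magnitudes:
nu = 0.09 / 0.485
nu = 0.1856


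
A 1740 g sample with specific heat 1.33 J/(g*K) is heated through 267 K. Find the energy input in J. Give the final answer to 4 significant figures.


Q = m * cp * dT
Q = 1740 * 1.33 * 267
Q = 617900 J


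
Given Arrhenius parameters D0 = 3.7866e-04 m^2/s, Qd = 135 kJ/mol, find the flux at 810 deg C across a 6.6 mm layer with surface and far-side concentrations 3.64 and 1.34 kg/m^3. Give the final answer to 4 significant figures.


Step 1: D = D0 * exp(-Qd/(R*T))
T = 810 + 273.15 = 1083.15 K
D = 3.7866e-04 * exp(-135e3 / (8.314 * 1083.15)) = 1.16862e-10 m^2/s
Step 2: J = D * (C1 - C2) / dx
J = 1.16862e-10 * (3.64 - 1.34) / 6.6e-03
J = 4.072e-08 kg/(m^2*s)


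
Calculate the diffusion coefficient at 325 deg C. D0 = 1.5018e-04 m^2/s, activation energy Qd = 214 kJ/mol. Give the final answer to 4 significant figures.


D = D0 * exp(-Qd / (R*T))
T = 598.15 K
D = 1.5018e-04 * exp(-214e3 / (8.314 * 598.15))
D = 3.076e-23 m^2/s


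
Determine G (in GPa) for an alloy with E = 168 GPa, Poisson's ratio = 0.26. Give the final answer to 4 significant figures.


G = E / (2*(1+nu))
G = 168 / (2*(1+0.26))
G = 66.67 GPa


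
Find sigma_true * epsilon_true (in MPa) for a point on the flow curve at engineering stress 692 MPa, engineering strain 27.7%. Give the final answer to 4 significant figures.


sigma_true = sigma_eng * (1 + epsilon_eng)
sigma_true = 692 * (1 + 0.277) = 883.684 MPa
epsilon_true = ln(1 + epsilon_eng)
epsilon_true = ln(1 + 0.277) = 0.244514
sigma_true * epsilon_true = 883.684 * 0.244514 = 216.1 MPa


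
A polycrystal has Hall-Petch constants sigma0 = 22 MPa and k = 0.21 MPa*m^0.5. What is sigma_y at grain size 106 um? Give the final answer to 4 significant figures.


sigma_y = sigma0 + k / sqrt(d)
d = 106 um = 1.06e-04 m
sigma_y = 22 + 0.21 / sqrt(1.06e-04)
sigma_y = 42.4 MPa


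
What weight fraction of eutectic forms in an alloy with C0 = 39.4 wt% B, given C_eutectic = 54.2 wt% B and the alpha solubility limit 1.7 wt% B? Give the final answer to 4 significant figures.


f_primary = (C_e - C0) / (C_e - C_alpha_max)
f_primary = (54.2 - 39.4) / (54.2 - 1.7)
f_primary = 0.281905
f_eutectic = 1 - 0.281905 = 0.7181


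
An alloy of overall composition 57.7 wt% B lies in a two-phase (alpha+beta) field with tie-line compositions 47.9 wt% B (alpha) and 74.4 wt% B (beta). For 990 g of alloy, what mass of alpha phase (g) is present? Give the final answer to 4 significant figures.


f_alpha = (C_beta - C0) / (C_beta - C_alpha)
f_alpha = (74.4 - 57.7) / (74.4 - 47.9) = 0.630189
m_alpha = f_alpha * m_total = 0.630189 * 990 = 623.9 g


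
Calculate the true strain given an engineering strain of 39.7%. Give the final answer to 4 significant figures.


epsilon_true = ln(1 + epsilon_eng)
epsilon_true = ln(1 + 0.397)
epsilon_true = 0.3343


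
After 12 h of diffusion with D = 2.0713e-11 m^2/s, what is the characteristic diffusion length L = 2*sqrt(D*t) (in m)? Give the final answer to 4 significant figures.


t = 12 hr = 43200 s
Diffusion length = 2*sqrt(D*t)
= 2*sqrt(2.0713e-11 * 43200)
= 1.892e-03 m


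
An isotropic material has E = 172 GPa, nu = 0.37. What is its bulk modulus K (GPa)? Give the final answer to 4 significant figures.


K = E / (3*(1-2*nu))
K = 172 / (3*(1-2*0.37))
K = 220.5 GPa


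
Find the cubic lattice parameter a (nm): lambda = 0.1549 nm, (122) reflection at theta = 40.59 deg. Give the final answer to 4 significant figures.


d = lambda / (2*sin(theta))
d = 0.1549 / (2*sin(40.59 deg))
d = 0.119036 nm
a = d * sqrt(h^2+k^2+l^2) = 0.119036 * sqrt(9)
a = 0.3571 nm


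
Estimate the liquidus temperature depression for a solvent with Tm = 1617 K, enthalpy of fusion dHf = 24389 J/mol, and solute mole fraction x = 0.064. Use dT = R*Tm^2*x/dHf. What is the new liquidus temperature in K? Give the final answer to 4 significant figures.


dT = R*Tm^2*x / dHf
dT = 8.314 * 1617^2 * 0.064 / 24389
dT = 57.0448 K
T_new = 1617 - 57.0448 = 1560 K


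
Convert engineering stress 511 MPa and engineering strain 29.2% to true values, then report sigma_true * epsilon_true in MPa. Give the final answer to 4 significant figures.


sigma_true = sigma_eng * (1 + epsilon_eng)
sigma_true = 511 * (1 + 0.292) = 660.212 MPa
epsilon_true = ln(1 + epsilon_eng)
epsilon_true = ln(1 + 0.292) = 0.256191
sigma_true * epsilon_true = 660.212 * 0.256191 = 169.1 MPa


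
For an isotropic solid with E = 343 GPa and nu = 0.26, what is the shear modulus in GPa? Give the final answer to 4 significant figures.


G = E / (2*(1+nu))
G = 343 / (2*(1+0.26))
G = 136.1 GPa


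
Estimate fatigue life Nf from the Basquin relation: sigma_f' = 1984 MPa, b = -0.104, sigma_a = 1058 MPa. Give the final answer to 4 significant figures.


sigma_a = sigma_f' * (2*Nf)^b
2*Nf = (sigma_a / sigma_f')^(1/b)
2*Nf = (1058 / 1984)^(1/-0.104)
2*Nf = 422.22
Nf = 211.1 cycles


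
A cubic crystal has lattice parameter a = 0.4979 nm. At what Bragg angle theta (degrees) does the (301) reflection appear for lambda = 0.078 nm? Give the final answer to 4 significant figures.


d = a / sqrt(h^2+k^2+l^2)
d = 0.4979 / sqrt(10) = 0.15745 nm
lambda = 2*d*sin(theta)  =>  sin(theta) = lambda / (2*d)
sin(theta) = 0.078 / (2 * 0.15745) = 0.247698
theta = 14.34 deg


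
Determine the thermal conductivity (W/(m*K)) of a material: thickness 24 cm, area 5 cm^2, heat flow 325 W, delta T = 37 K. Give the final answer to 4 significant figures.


k = Q*L / (A*dT)
L = 0.24 m, A = 5e-04 m^2
k = 325 * 0.24 / (5e-04 * 37)
k = 4216 W/(m*K)


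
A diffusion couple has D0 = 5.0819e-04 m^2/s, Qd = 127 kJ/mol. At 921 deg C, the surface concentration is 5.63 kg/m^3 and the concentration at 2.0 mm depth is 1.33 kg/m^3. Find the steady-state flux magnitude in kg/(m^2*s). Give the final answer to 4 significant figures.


Step 1: D = D0 * exp(-Qd/(R*T))
T = 921 + 273.15 = 1194.15 K
D = 5.0819e-04 * exp(-127e3 / (8.314 * 1194.15)) = 1.41442e-09 m^2/s
Step 2: J = D * (C1 - C2) / dx
J = 1.41442e-09 * (5.63 - 1.33) / 2e-03
J = 3.041e-06 kg/(m^2*s)


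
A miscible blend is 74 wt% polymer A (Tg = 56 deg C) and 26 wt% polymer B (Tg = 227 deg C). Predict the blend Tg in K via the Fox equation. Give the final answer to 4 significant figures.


1/Tg = w1/Tg1 + w2/Tg2 (in Kelvin)
Tg1 = 329.15 K, Tg2 = 500.15 K
1/Tg = 0.74/329.15 + 0.26/500.15
Tg = 361.3 K


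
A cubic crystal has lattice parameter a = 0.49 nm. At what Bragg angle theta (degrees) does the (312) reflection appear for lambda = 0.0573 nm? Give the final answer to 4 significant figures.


d = a / sqrt(h^2+k^2+l^2)
d = 0.49 / sqrt(14) = 0.130958 nm
lambda = 2*d*sin(theta)  =>  sin(theta) = lambda / (2*d)
sin(theta) = 0.0573 / (2 * 0.130958) = 0.218772
theta = 12.64 deg


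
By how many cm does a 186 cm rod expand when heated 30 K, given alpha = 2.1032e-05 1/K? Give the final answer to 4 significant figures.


dL = L0 * alpha * dT
dL = 186 * 2.1032e-05 * 30
dL = 0.1174 cm


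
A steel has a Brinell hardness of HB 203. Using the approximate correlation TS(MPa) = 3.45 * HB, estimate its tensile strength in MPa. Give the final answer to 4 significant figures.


TS (MPa) = 3.45 * HB
TS = 3.45 * 203
TS = 700.4 MPa


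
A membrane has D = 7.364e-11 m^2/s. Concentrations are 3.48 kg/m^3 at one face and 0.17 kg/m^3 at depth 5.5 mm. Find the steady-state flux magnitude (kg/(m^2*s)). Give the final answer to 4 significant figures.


J = -D * (dC/dx) = D * (C1 - C2) / dx
J = 7.364e-11 * (3.48 - 0.17) / 5.5e-03
J = 4.432e-08 kg/(m^2*s)


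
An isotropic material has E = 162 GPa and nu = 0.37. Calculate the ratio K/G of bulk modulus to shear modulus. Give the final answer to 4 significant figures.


G = E / (2*(1+nu))
G = 162 / (2*(1+0.37)) = 59.1241 GPa
K = E / (3*(1-2*nu))
K = 162 / (3*(1-2*0.37)) = 207.692 GPa
K/G = 207.692 / 59.1241 = 3.513


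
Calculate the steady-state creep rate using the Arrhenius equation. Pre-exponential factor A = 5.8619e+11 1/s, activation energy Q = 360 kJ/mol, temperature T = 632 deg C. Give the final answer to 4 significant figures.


rate = A * exp(-Q / (R*T))
T = 632 + 273.15 = 905.15 K
rate = 5.8619e+11 * exp(-360e3 / (8.314 * 905.15))
rate = 9.825e-10 1/s


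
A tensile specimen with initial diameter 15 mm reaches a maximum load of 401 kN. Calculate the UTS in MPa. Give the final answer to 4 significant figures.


A0 = pi*(d/2)^2 = pi*(15/2)^2 = 176.715 mm^2
UTS = F_max / A0 = 401*1000 / 176.715
UTS = 2269 MPa


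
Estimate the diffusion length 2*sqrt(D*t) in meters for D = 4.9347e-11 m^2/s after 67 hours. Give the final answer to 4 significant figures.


t = 67 hr = 241200 s
Diffusion length = 2*sqrt(D*t)
= 2*sqrt(4.9347e-11 * 241200)
= 6.9e-03 m


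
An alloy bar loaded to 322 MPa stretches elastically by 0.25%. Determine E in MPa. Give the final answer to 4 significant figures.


E = sigma / epsilon
epsilon = 0.25% = 2.5e-03
E = 322 / 2.5e-03
E = 128800 MPa


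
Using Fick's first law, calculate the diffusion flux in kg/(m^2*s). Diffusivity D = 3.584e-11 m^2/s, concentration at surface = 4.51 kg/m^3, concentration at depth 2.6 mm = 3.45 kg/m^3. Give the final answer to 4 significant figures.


J = -D * (dC/dx) = D * (C1 - C2) / dx
J = 3.584e-11 * (4.51 - 3.45) / 2.6e-03
J = 1.461e-08 kg/(m^2*s)


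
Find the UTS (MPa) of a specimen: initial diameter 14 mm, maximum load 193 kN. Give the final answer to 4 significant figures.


A0 = pi*(d/2)^2 = pi*(14/2)^2 = 153.938 mm^2
UTS = F_max / A0 = 193*1000 / 153.938
UTS = 1254 MPa


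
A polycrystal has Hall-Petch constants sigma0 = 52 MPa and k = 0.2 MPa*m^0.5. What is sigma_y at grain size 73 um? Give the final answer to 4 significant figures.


sigma_y = sigma0 + k / sqrt(d)
d = 73 um = 7.3e-05 m
sigma_y = 52 + 0.2 / sqrt(7.3e-05)
sigma_y = 75.41 MPa


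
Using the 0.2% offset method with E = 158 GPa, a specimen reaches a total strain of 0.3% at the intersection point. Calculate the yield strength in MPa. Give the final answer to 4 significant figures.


Offset strain = 0.002
Elastic strain at yield = total_strain - offset = 3e-03 - 0.002 = 1e-03
sigma_y = E * elastic_strain = 158000 * 1e-03
sigma_y = 158 MPa


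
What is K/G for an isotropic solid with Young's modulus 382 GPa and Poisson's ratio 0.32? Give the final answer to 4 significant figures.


G = E / (2*(1+nu))
G = 382 / (2*(1+0.32)) = 144.697 GPa
K = E / (3*(1-2*nu))
K = 382 / (3*(1-2*0.32)) = 353.704 GPa
K/G = 353.704 / 144.697 = 2.444


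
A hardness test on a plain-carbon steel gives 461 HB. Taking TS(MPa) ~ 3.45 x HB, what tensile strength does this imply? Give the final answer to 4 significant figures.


TS (MPa) = 3.45 * HB
TS = 3.45 * 461
TS = 1590 MPa


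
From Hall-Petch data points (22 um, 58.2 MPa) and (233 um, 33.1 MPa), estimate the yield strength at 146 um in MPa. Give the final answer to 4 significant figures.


sigma_y = sigma0 + k / sqrt(d)
1/sqrt(d1) = 1/sqrt(2.2e-05) = 213.201;  1/sqrt(d2) = 65.5122
k = (sigma1 - sigma2) / (1/sqrt(d1) - 1/sqrt(d2)) = (58.2 - 33.1) / (213.201 - 65.5122) = 0.169952 MPa*m^0.5
sigma0 = sigma1 - k/sqrt(d1) = 58.2 - 0.169952*213.201 = 21.9661 MPa
sigma_y(d3) = 21.9661 + 0.169952 / sqrt(1.46e-04) = 36.03 MPa


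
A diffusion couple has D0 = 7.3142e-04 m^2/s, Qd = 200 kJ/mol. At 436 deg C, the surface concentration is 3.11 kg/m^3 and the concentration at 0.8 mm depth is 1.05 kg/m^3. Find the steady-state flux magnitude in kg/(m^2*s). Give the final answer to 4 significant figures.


Step 1: D = D0 * exp(-Qd/(R*T))
T = 436 + 273.15 = 709.15 K
D = 7.3142e-04 * exp(-200e3 / (8.314 * 709.15)) = 1.35524e-18 m^2/s
Step 2: J = D * (C1 - C2) / dx
J = 1.35524e-18 * (3.11 - 1.05) / 8e-04
J = 3.49e-15 kg/(m^2*s)


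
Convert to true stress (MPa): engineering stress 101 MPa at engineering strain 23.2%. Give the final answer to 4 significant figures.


sigma_true = sigma_eng * (1 + epsilon_eng)
sigma_true = 101 * (1 + 0.232)
sigma_true = 124.4 MPa


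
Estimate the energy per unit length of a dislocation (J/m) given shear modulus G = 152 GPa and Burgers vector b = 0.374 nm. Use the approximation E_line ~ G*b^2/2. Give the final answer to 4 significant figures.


E = G*b^2/2
b = 0.374 nm = 3.74e-10 m
G = 152 GPa = 1.52e+11 Pa
E = 0.5 * 1.52e+11 * (3.74e-10)^2
E = 1.063e-08 J/m


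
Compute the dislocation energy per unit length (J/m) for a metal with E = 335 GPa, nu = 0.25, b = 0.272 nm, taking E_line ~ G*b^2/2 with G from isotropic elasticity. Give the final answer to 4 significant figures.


Step 1: G = E / (2*(1+nu))
G = 335 / (2*(1+0.25)) = 134 GPa = 1.34e+11 Pa
Step 2: E_line = G*b^2/2
b = 0.272 nm = 2.72e-10 m
E_line = 0.5 * 1.34e+11 * (2.72e-10)^2 = 4.957e-09 J/m


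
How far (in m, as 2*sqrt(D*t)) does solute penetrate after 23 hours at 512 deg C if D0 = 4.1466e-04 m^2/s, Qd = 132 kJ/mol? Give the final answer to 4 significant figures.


Step 1: D = D0 * exp(-Qd/(R*T))
T = 785.15 K
D = 4.1466e-04 * exp(-132e3 / (8.314 * 785.15)) = 6.84934e-13 m^2/s
Step 2: L = 2*sqrt(D*t)
t = 23 h = 82800 s
L = 2*sqrt(6.84934e-13 * 82800) = 4.763e-04 m


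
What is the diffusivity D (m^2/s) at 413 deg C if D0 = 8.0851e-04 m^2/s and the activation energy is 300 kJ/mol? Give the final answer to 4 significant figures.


D = D0 * exp(-Qd / (R*T))
T = 686.15 K
D = 8.0851e-04 * exp(-300e3 / (8.314 * 686.15))
D = 1.171e-26 m^2/s


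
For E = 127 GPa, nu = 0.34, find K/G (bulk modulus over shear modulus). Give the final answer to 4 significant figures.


G = E / (2*(1+nu))
G = 127 / (2*(1+0.34)) = 47.3881 GPa
K = E / (3*(1-2*nu))
K = 127 / (3*(1-2*0.34)) = 132.292 GPa
K/G = 132.292 / 47.3881 = 2.792


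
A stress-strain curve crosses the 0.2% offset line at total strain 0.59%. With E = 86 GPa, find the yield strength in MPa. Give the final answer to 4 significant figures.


Offset strain = 0.002
Elastic strain at yield = total_strain - offset = 5.9e-03 - 0.002 = 3.9e-03
sigma_y = E * elastic_strain = 86000 * 3.9e-03
sigma_y = 335.4 MPa


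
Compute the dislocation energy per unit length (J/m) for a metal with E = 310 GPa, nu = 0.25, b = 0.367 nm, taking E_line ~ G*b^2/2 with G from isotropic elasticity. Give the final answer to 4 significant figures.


Step 1: G = E / (2*(1+nu))
G = 310 / (2*(1+0.25)) = 124 GPa = 1.24e+11 Pa
Step 2: E_line = G*b^2/2
b = 0.367 nm = 3.67e-10 m
E_line = 0.5 * 1.24e+11 * (3.67e-10)^2 = 8.351e-09 J/m


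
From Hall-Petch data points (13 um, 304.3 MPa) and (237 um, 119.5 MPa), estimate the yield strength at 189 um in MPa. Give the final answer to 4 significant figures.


sigma_y = sigma0 + k / sqrt(d)
1/sqrt(d1) = 1/sqrt(1.3e-05) = 277.35;  1/sqrt(d2) = 64.957
k = (sigma1 - sigma2) / (1/sqrt(d1) - 1/sqrt(d2)) = (304.3 - 119.5) / (277.35 - 64.957) = 0.870085 MPa*m^0.5
sigma0 = sigma1 - k/sqrt(d1) = 304.3 - 0.870085*277.35 = 62.9819 MPa
sigma_y(d3) = 62.9819 + 0.870085 / sqrt(1.89e-04) = 126.3 MPa


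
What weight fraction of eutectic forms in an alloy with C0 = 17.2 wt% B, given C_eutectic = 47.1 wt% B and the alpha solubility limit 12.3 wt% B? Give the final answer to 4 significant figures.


f_primary = (C_e - C0) / (C_e - C_alpha_max)
f_primary = (47.1 - 17.2) / (47.1 - 12.3)
f_primary = 0.859195
f_eutectic = 1 - 0.859195 = 0.1408


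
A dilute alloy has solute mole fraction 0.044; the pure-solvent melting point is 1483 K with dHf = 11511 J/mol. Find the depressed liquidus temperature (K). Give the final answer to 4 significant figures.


dT = R*Tm^2*x / dHf
dT = 8.314 * 1483^2 * 0.044 / 11511
dT = 69.8927 K
T_new = 1483 - 69.8927 = 1413 K


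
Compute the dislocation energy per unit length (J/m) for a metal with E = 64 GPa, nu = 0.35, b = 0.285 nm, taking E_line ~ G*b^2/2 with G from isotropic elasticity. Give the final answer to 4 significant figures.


Step 1: G = E / (2*(1+nu))
G = 64 / (2*(1+0.35)) = 23.7037 GPa = 2.37037e+10 Pa
Step 2: E_line = G*b^2/2
b = 0.285 nm = 2.85e-10 m
E_line = 0.5 * 2.37037e+10 * (2.85e-10)^2 = 9.627e-10 J/m


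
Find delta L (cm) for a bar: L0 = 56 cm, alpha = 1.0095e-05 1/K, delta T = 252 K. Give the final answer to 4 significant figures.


dL = L0 * alpha * dT
dL = 56 * 1.0095e-05 * 252
dL = 0.1425 cm


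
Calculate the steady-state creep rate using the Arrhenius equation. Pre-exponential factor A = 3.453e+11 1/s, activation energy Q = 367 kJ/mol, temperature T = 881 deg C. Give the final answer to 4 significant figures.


rate = A * exp(-Q / (R*T))
T = 881 + 273.15 = 1154.15 K
rate = 3.453e+11 * exp(-367e3 / (8.314 * 1154.15))
rate = 8.47e-06 1/s


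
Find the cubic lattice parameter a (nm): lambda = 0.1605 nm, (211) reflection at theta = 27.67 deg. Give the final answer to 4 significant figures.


d = lambda / (2*sin(theta))
d = 0.1605 / (2*sin(27.67 deg))
d = 0.172812 nm
a = d * sqrt(h^2+k^2+l^2) = 0.172812 * sqrt(6)
a = 0.4233 nm


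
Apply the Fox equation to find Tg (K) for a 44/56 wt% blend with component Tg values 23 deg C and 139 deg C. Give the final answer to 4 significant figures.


1/Tg = w1/Tg1 + w2/Tg2 (in Kelvin)
Tg1 = 296.15 K, Tg2 = 412.15 K
1/Tg = 0.44/296.15 + 0.56/412.15
Tg = 351.6 K


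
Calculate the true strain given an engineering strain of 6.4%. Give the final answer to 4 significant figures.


epsilon_true = ln(1 + epsilon_eng)
epsilon_true = ln(1 + 0.064)
epsilon_true = 0.06204


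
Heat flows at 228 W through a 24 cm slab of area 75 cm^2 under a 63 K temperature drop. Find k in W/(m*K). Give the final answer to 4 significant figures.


k = Q*L / (A*dT)
L = 0.24 m, A = 7.5e-03 m^2
k = 228 * 0.24 / (7.5e-03 * 63)
k = 115.8 W/(m*K)


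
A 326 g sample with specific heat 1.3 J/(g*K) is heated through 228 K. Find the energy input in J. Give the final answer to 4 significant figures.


Q = m * cp * dT
Q = 326 * 1.3 * 228
Q = 96630 J


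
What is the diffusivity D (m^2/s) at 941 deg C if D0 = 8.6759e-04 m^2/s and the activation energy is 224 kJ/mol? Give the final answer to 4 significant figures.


D = D0 * exp(-Qd / (R*T))
T = 1214.15 K
D = 8.6759e-04 * exp(-224e3 / (8.314 * 1214.15))
D = 2e-13 m^2/s


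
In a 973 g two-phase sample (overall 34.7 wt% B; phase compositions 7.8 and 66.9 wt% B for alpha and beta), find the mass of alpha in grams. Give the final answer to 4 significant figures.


f_alpha = (C_beta - C0) / (C_beta - C_alpha)
f_alpha = (66.9 - 34.7) / (66.9 - 7.8) = 0.544839
m_alpha = f_alpha * m_total = 0.544839 * 973 = 530.1 g


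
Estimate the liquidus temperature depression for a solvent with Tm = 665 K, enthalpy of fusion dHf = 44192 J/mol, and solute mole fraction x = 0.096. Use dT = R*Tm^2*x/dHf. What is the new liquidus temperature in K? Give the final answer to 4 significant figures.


dT = R*Tm^2*x / dHf
dT = 8.314 * 665^2 * 0.096 / 44192
dT = 7.98695 K
T_new = 665 - 7.98695 = 657 K


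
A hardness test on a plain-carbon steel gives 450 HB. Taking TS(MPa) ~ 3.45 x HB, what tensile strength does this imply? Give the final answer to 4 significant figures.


TS (MPa) = 3.45 * HB
TS = 3.45 * 450
TS = 1553 MPa


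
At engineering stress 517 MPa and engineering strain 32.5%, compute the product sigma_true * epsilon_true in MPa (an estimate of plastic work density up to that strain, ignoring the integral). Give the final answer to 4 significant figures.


sigma_true = sigma_eng * (1 + epsilon_eng)
sigma_true = 517 * (1 + 0.325) = 685.025 MPa
epsilon_true = ln(1 + epsilon_eng)
epsilon_true = ln(1 + 0.325) = 0.281412
sigma_true * epsilon_true = 685.025 * 0.281412 = 192.8 MPa


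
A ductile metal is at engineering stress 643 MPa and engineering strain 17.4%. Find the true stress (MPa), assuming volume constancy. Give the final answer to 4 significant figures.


sigma_true = sigma_eng * (1 + epsilon_eng)
sigma_true = 643 * (1 + 0.174)
sigma_true = 754.9 MPa


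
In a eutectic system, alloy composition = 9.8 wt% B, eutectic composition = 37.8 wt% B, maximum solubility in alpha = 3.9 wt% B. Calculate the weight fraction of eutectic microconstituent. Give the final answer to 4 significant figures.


f_primary = (C_e - C0) / (C_e - C_alpha_max)
f_primary = (37.8 - 9.8) / (37.8 - 3.9)
f_primary = 0.825959
f_eutectic = 1 - 0.825959 = 0.174


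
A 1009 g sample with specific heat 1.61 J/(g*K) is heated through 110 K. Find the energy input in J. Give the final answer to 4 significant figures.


Q = m * cp * dT
Q = 1009 * 1.61 * 110
Q = 178700 J


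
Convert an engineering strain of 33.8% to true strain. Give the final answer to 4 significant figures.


epsilon_true = ln(1 + epsilon_eng)
epsilon_true = ln(1 + 0.338)
epsilon_true = 0.2912


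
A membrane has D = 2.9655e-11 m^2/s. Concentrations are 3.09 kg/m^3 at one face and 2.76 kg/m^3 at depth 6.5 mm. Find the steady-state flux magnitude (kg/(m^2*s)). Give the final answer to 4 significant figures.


J = -D * (dC/dx) = D * (C1 - C2) / dx
J = 2.9655e-11 * (3.09 - 2.76) / 6.5e-03
J = 1.506e-09 kg/(m^2*s)


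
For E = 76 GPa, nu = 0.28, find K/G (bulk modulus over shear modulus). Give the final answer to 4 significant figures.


G = E / (2*(1+nu))
G = 76 / (2*(1+0.28)) = 29.6875 GPa
K = E / (3*(1-2*nu))
K = 76 / (3*(1-2*0.28)) = 57.5758 GPa
K/G = 57.5758 / 29.6875 = 1.939


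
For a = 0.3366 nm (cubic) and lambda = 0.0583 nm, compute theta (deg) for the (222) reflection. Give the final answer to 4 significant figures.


d = a / sqrt(h^2+k^2+l^2)
d = 0.3366 / sqrt(12) = 0.0971681 nm
lambda = 2*d*sin(theta)  =>  sin(theta) = lambda / (2*d)
sin(theta) = 0.0583 / (2 * 0.0971681) = 0.299996
theta = 17.46 deg


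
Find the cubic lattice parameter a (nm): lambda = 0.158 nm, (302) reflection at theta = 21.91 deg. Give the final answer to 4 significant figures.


d = lambda / (2*sin(theta))
d = 0.158 / (2*sin(21.91 deg))
d = 0.211711 nm
a = d * sqrt(h^2+k^2+l^2) = 0.211711 * sqrt(13)
a = 0.7633 nm


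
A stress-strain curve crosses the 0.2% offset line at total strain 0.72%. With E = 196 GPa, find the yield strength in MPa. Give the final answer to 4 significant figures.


Offset strain = 0.002
Elastic strain at yield = total_strain - offset = 7.2e-03 - 0.002 = 5.2e-03
sigma_y = E * elastic_strain = 196000 * 5.2e-03
sigma_y = 1019 MPa


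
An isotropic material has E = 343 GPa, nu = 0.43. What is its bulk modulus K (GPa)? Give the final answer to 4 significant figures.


K = E / (3*(1-2*nu))
K = 343 / (3*(1-2*0.43))
K = 816.7 GPa


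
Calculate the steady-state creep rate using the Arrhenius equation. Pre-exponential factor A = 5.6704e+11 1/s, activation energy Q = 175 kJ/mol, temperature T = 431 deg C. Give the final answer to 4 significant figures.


rate = A * exp(-Q / (R*T))
T = 431 + 273.15 = 704.15 K
rate = 5.6704e+11 * exp(-175e3 / (8.314 * 704.15))
rate = 0.05908 1/s


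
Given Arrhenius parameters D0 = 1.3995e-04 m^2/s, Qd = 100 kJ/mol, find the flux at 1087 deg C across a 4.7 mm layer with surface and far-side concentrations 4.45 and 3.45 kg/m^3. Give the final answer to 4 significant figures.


Step 1: D = D0 * exp(-Qd/(R*T))
T = 1087 + 273.15 = 1360.15 K
D = 1.3995e-04 * exp(-100e3 / (8.314 * 1360.15)) = 2.02058e-08 m^2/s
Step 2: J = D * (C1 - C2) / dx
J = 2.02058e-08 * (4.45 - 3.45) / 4.7e-03
J = 4.299e-06 kg/(m^2*s)


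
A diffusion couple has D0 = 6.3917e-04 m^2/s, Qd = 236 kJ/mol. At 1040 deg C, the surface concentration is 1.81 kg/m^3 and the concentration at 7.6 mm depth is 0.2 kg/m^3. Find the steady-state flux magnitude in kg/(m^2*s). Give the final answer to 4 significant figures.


Step 1: D = D0 * exp(-Qd/(R*T))
T = 1040 + 273.15 = 1313.15 K
D = 6.3917e-04 * exp(-236e3 / (8.314 * 1313.15)) = 2.61602e-13 m^2/s
Step 2: J = D * (C1 - C2) / dx
J = 2.61602e-13 * (1.81 - 0.2) / 7.6e-03
J = 5.542e-11 kg/(m^2*s)
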